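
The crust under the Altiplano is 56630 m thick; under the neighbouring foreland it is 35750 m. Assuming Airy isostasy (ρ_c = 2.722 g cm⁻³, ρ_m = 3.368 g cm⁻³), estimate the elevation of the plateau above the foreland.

Excess crust Δ = 56630 m − 35750 m = 20880 m, split between elevation h and root r with h + r = Δ.
Airy balance ρ_c h = (ρ_m − ρ_c) r gives r = h ρ_c/(ρ_m − ρ_c), so h (1 + ρ_c/(ρ_m − ρ_c)) = Δ, i.e. h = Δ (ρ_m − ρ_c)/ρ_m.
h = 20880 m × 0.646/3.368 = 4000 m.

4000 m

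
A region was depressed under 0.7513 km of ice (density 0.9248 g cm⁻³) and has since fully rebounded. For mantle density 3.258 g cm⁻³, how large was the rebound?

Removing the load lets mantle flow back in; uplift u satisfies ρ_ice t = ρ_m u.
u = t ρ_ice/ρ_m = 0.7513 km × 0.9248/3.258 = 0.213 km.

0.213 km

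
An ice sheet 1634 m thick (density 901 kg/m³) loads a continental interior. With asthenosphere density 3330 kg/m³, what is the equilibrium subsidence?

442 m

Equating mass per unit area of the two columns: the ice load ρ_ice t is balanced by mantle displaced below, ρ_m s.
s = t ρ_ice / ρ_m = 1634 m × 901/3330 = 442 m.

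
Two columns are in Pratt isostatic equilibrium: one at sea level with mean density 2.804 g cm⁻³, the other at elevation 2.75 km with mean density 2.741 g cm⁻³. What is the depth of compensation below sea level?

ρ_ref D = ρ (D + h) → D (ρ_ref − ρ) = ρ h.
D = ρ h/(ρ_ref − ρ) = 2.741 × 2.75 km/(2.804 − 2.741) = 120 km.

120 km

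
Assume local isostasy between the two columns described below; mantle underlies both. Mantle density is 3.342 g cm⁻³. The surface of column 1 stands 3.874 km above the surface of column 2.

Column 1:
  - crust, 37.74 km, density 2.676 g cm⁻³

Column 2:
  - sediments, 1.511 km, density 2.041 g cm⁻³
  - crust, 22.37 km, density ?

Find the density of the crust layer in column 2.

Take the compensation level at the base of the deeper column (depth z_c below the surface of column 1) and equate Σ ρ_i t_i down to z_c; mantle fills any gap and the z_c terms cancel.
Column 1: 37.74×2.676 + (z_c − 37.74)×3.342
Column 2: 3.874×0 + 1.511×2.041 + 22.37×ρ + (z_c − 3.874 − 23.881)×3.342
The z_c×3.342 term appears on both sides and cancels. Collect the known terms of each column as K = Σ(ρt)_known − 3.342 × (depth of known layers): K_1 = 100.99224 − 3.342×37.74 = −25.13484; K_2 = 3.083951 − 3.342×(3.874 + 23.881) = −89.673259.
Balance: K_1 = K_2 + 22.37×ρ, so ρ = (K_1 − K_2)/22.37 = 64.5384/22.37 = 2.89 g cm⁻³.

2.89 g cm⁻³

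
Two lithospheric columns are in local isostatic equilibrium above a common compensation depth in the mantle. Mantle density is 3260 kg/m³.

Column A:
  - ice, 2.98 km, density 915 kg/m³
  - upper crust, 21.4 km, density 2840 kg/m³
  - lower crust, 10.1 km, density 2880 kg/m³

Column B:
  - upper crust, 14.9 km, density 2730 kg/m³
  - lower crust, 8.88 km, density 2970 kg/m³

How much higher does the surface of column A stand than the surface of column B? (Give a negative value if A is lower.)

For any compensation level in the mantle, the mantle terms cancel and isostasy reduces to e = (Σt_A − Σt_B) − (Σ(ρt)_A − Σ(ρt)_B) / ρ_m.
Σt_A = 34.48 km; Σt_B = 23.78 km; Σ(ρt)_A = 92590.7; Σ(ρt)_B = 67050.6 (in km·kg/m³).
e = (34.48 − 23.78) − (92590.7 − 67050.6) / 3260 = 2.87 km.

2.87 km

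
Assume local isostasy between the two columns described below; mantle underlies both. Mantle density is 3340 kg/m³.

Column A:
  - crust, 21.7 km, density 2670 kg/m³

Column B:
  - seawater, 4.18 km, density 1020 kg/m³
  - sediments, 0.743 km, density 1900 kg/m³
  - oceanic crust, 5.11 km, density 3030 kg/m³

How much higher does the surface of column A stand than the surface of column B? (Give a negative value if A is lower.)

For any compensation level in the mantle, the mantle terms cancel and isostasy reduces to e = (Σt_A − Σt_B) − (Σ(ρt)_A − Σ(ρt)_B) / ρ_m.
Σt_A = 21.7 km; Σt_B = 10.033 km; Σ(ρt)_A = 57939; Σ(ρt)_B = 21158.6 (in km·kg/m³).
e = (21.7 − 10.033) − (57939 − 21158.6) / 3340 = 0.655 km.

0.655 km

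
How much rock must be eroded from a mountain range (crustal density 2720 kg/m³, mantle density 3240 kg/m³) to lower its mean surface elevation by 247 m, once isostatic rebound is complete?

1540 m

Net drop Δ = e − u = e − e ρ_c/ρ_m = e (ρ_m − ρ_c)/ρ_m.
e = Δ ρ_m/(ρ_m − ρ_c) = 247 m × 3240/520 = 1540 m.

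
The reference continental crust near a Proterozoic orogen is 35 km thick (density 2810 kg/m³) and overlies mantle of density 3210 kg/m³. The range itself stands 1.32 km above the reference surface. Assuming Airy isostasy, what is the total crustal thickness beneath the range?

45.6 km

Root depth r = h ρ_c / (ρ_m − ρ_c) = 1.32 km × 2810 / 400 = 9.273 km.
Total thickness = T + h + r = 35 km + 1.32 km + 9.273 km = 45.6 km.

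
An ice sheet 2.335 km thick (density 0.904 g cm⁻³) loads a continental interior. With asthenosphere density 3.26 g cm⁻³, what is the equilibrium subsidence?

0.647 km

By Archimedes' principle applied to the lithosphere: the ice load ρ_ice t is balanced by mantle displaced below, ρ_m s.
s = t ρ_ice / ρ_m = 2.335 km × 0.904/3.26 = 0.647 km.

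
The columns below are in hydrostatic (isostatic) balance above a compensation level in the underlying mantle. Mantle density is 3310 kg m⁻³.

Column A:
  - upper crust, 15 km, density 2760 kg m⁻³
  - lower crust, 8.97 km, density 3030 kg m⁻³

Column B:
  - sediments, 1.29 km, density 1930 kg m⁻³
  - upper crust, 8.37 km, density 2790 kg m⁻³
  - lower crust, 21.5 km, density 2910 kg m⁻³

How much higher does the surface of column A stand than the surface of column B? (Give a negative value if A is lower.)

For any compensation level in the mantle, the mantle terms cancel and isostasy reduces to e = (Σt_A − Σt_B) − (Σ(ρt)_A − Σ(ρt)_B) / ρ_m.
Σt_A = 23.97 km; Σt_B = 31.16 km; Σ(ρt)_A = 68579.1; Σ(ρt)_B = 88407 (in km·kg m⁻³).
e = (23.97 − 31.16) − (68579.1 − 88407) / 3310 = −1.2 km.

−1.2 km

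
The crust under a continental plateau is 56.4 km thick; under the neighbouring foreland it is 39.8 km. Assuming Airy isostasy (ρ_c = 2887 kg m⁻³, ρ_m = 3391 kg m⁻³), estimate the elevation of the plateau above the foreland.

Excess crust Δ = 56.4 km − 39.8 km = 16.6 km, split between elevation h and root r with h + r = Δ.
Airy balance ρ_c h = (ρ_m − ρ_c) r gives r = h ρ_c/(ρ_m − ρ_c), so h (1 + ρ_c/(ρ_m − ρ_c)) = Δ, i.e. h = Δ (ρ_m − ρ_c)/ρ_m.
h = 16.6 km × 504/3391 = 2.47 km.

2.47 km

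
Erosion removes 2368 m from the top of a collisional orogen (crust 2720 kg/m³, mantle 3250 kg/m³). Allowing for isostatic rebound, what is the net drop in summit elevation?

Rebound u = e ρ_c/ρ_m = 2368 m × 2720/3250 = 1982 m.
Net surface drop = e − u = 2368 m − 1982 m = e (ρ_m − ρ_c)/ρ_m = 386 m.

386 m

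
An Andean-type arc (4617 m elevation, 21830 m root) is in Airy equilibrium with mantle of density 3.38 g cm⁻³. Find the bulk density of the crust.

2.79 g cm⁻³

ρ_c h = (ρ_m − ρ_c) r → ρ_c (h + r) = ρ_m r → ρ_c = ρ_m r / (h + r).
ρ_c = 3.38 × 21830 m / (4617 m + 21830 m) = 2.79 g cm⁻³.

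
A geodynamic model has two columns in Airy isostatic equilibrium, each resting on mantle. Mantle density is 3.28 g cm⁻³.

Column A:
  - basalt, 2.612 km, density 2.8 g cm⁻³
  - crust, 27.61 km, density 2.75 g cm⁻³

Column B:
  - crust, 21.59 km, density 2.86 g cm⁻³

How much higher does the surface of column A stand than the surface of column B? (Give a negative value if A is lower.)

For any compensation level in the mantle, the mantle terms cancel and isostasy reduces to e = (Σt_A − Σt_B) − (Σ(ρt)_A − Σ(ρt)_B) / ρ_m.
Σt_A = 30.222 km; Σt_B = 21.59 km; Σ(ρt)_A = 83.2411; Σ(ρt)_B = 61.7474 (in km·g cm⁻³).
e = (30.222 − 21.59) − (83.2411 − 61.7474) / 3.28 = 2.08 km.

2.08 km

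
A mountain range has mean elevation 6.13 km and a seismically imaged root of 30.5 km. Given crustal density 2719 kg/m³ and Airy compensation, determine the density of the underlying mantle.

Airy balance: ρ_c h = (ρ_m − ρ_c) r → ρ_m = ρ_c (1 + h/r).
ρ_m = 2719 × (1 + 6.13 km/30.5 km) = 3270 kg/m³.

3270 kg/m³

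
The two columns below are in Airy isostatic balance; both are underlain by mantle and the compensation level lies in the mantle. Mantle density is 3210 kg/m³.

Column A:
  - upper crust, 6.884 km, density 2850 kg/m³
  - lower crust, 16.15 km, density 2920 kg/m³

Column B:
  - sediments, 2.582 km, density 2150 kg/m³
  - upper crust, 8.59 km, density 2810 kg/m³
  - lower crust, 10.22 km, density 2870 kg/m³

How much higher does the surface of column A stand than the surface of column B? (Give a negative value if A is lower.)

For any compensation level in the mantle, the mantle terms cancel and isostasy reduces to e = (Σt_A − Σt_B) − (Σ(ρt)_A − Σ(ρt)_B) / ρ_m.
Σt_A = 23.034 km; Σt_B = 21.392 km; Σ(ρt)_A = 66777.4; Σ(ρt)_B = 59020.6 (in km·kg/m³).
e = (23.034 − 21.392) − (66777.4 − 59020.6) / 3210 = −0.774 km.

−0.774 km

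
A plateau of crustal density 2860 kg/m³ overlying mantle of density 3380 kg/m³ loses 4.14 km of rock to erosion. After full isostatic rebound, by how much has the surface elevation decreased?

0.637 km

Rebound u = e ρ_c/ρ_m = 4.14 km × 2860/3380 = 3.503 km.
Net surface drop = e − u = 4.14 km − 3.503 km = e (ρ_m − ρ_c)/ρ_m = 0.637 km.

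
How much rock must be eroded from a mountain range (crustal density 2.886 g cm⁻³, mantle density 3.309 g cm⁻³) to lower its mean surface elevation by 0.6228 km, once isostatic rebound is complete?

4.87 km

Net drop Δ = e − u = e − e ρ_c/ρ_m = e (ρ_m − ρ_c)/ρ_m.
e = Δ ρ_m/(ρ_m − ρ_c) = 0.6228 km × 3.309/0.423 = 4.87 km.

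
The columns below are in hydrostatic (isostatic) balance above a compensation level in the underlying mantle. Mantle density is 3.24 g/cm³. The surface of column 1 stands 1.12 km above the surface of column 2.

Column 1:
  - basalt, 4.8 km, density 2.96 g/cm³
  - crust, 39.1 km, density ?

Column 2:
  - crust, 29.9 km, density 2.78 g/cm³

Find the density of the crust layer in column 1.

2.83 g/cm³

Take the compensation level at the base of the deeper column (depth z_c below the surface of column 1) and equate Σ ρ_i t_i down to z_c; mantle fills any gap and the z_c terms cancel.
Column 1: 4.8×2.96 + 39.1×ρ + (z_c − 43.9)×3.24
Column 2: 1.12×0 + 29.9×2.78 + (z_c − 1.12 − 29.9)×3.24
The z_c×3.24 term appears on both sides and cancels. Collect the known terms of each column as K = Σ(ρt)_known − 3.24 × (depth of known layers): K_1 = 14.208 − 3.24×43.9 = −128.028; K_2 = 83.122 − 3.24×(1.12 + 29.9) = −17.3828.
Balance: K_1 + 39.1×ρ = K_2, so ρ = (K_2 − K_1)/39.1 = 110.645/39.1 = 2.83 g/cm³.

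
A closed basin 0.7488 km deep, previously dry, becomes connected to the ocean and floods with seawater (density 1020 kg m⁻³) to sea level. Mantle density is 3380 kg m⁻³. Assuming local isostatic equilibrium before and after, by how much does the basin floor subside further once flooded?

0.324 km

After flooding the water column is d + s deep. Its weight must equal the weight of mantle displaced by the extra subsidence s: (d + s) ρ_w = s ρ_m.
s = d ρ_w / (ρ_m − ρ_w) = 0.7488 km × 1020/(3380 − 1020) = 0.324 km.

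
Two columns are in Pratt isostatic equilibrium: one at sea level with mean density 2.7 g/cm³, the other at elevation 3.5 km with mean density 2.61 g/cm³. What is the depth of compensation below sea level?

102 km

ρ_ref D = ρ (D + h) → D (ρ_ref − ρ) = ρ h.
D = ρ h/(ρ_ref − ρ) = 2.61 × 3.5 km/(2.7 − 2.61) = 102 km.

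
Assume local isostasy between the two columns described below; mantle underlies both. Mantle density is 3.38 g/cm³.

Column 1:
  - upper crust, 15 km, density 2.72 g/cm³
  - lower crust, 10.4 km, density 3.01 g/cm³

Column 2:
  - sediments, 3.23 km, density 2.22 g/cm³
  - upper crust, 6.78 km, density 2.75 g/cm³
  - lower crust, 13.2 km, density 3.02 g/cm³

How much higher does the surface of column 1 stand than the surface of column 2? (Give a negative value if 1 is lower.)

For any compensation level in the mantle, the mantle terms cancel and isostasy reduces to e = (Σt_1 − Σt_2) − (Σ(ρt)_1 − Σ(ρt)_2) / ρ_m.
Σt_1 = 25.4 km; Σt_2 = 23.21 km; Σ(ρt)_1 = 72.104; Σ(ρt)_2 = 65.6796 (in km·g/cm³).
e = (25.4 − 23.21) − (72.104 − 65.6796) / 3.38 = 0.289 km.

0.289 km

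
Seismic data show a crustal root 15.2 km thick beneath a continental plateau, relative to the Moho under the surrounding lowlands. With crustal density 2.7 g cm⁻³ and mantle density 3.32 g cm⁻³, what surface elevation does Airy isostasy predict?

3.49 km

Equating mass per unit area of the two columns: ρ_c h = (ρ_m − ρ_c) r.
h = r (ρ_m − ρ_c) / ρ_c = 15.2 km × (3.32 − 2.7) / 2.7 = 3.49 km.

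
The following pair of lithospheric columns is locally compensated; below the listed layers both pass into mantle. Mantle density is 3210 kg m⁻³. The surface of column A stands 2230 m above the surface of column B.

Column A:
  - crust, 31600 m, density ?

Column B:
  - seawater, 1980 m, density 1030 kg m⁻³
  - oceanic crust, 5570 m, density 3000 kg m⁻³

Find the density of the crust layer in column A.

Take the compensation level at the base of the deeper column (depth z_c below the surface of column A) and equate Σ ρ_i t_i down to z_c; mantle fills any gap and the z_c terms cancel.
Column A: 31600×ρ + (z_c − 31600)×3210
Column B: 2230×0 + 1980×1030 + 5570×3000 + (z_c − 2230 − 7550)×3210
The z_c×3210 term appears on both sides and cancels. Collect the known terms of each column as K = Σ(ρt)_known − 3210 × (depth of known layers): K_A = 0 − 3210×31600 = −101436000; K_B = 18749400 − 3210×(2230 + 7550) = −12644400.
Balance: K_A + 31600×ρ = K_B, so ρ = (K_B − K_A)/31600 = 88791600/31600 = 2810 kg m⁻³.

2810 kg m⁻³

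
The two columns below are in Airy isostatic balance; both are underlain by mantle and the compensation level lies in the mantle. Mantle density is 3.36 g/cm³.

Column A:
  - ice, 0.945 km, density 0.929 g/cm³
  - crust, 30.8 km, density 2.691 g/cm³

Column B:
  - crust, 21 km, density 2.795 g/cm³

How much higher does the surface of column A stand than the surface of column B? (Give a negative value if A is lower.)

For any compensation level in the mantle, the mantle terms cancel and isostasy reduces to e = (Σt_A − Σt_B) − (Σ(ρt)_A − Σ(ρt)_B) / ρ_m.
Σt_A = 31.745 km; Σt_B = 21 km; Σ(ρt)_A = 83.760705; Σ(ρt)_B = 58.695 (in km·g/cm³).
e = (31.745 − 21) − (83.760705 − 58.695) / 3.36 = 3.28 km.

3.28 km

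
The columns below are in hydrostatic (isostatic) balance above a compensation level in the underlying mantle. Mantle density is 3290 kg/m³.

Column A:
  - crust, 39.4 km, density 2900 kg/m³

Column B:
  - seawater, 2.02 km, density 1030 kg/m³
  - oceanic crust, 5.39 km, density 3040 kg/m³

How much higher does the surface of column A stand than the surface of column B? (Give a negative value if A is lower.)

For any compensation level in the mantle, the mantle terms cancel and isostasy reduces to e = (Σt_A − Σt_B) − (Σ(ρt)_A − Σ(ρt)_B) / ρ_m.
Σt_A = 39.4 km; Σt_B = 7.41 km; Σ(ρt)_A = 114260; Σ(ρt)_B = 18466.2 (in km·kg/m³).
e = (39.4 − 7.41) − (114260 − 18466.2) / 3290 = 2.87 km.

2.87 km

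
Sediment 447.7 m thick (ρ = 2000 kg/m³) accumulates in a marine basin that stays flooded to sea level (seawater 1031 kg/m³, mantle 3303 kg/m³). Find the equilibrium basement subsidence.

Submarine loading: the sediment displaces seawater, and the subsidence is in turn flooded, so s (ρ_m − ρ_w) = t (ρ_sed − ρ_w).
s = 447.7 m × (2000 − 1031) / (3303 − 1031) = 191 m.

191 m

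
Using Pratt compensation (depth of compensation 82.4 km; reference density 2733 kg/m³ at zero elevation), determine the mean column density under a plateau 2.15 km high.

2660 kg/m³

Pratt balance: ρ_ref D = ρ (D + h).
ρ = ρ_ref D/(D + h) = 2733 × 82.4 km/(82.4 km + 2.15 km) = 2660 kg/m³.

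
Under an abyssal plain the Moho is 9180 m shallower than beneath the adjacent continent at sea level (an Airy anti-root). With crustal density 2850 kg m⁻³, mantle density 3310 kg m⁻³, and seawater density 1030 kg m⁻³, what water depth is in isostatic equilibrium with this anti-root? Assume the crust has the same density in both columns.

Replacing a thickness d of crust by seawater at the top must be balanced by replacing crust with mantle at the base: d (ρ_c − ρ_w) = a (ρ_m − ρ_c).
d = a (ρ_m − ρ_c)/(ρ_c − ρ_w) = 9180 m × 460/1820 = 2320 m.

2320 m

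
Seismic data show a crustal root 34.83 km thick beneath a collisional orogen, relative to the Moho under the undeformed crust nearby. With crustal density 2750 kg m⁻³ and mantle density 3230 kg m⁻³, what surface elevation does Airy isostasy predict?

By Archimedes' principle applied to the lithosphere: ρ_c h = (ρ_m − ρ_c) r.
h = r (ρ_m − ρ_c) / ρ_c = 34.83 km × (3230 − 2750) / 2750 = 6.08 km.

6.08 km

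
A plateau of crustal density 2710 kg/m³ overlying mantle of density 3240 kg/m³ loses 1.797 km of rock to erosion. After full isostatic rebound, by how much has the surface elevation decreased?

0.294 km

Rebound u = e ρ_c/ρ_m = 1.797 km × 2710/3240 = 1.503 km.
Net surface drop = e − u = 1.797 km − 1.503 km = e (ρ_m − ρ_c)/ρ_m = 0.294 km.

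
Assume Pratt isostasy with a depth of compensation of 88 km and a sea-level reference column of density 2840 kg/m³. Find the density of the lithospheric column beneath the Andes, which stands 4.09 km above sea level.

2710 kg/m³

Pratt balance: ρ_ref D = ρ (D + h).
ρ = ρ_ref D/(D + h) = 2840 × 88 km/(88 km + 4.09 km) = 2710 kg/m³.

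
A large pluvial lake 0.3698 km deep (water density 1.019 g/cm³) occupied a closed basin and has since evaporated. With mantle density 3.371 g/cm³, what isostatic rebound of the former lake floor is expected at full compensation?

0.112 km

u = d ρ_w/ρ_m = 0.3698 km × 1.019/3.371 = 0.112 km.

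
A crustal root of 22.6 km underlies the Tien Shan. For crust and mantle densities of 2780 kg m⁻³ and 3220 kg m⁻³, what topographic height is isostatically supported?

3.58 km

For local isostatic compensation: ρ_c h = (ρ_m − ρ_c) r.
h = r (ρ_m − ρ_c) / ρ_c = 22.6 km × (3220 − 2780) / 2780 = 3.58 km.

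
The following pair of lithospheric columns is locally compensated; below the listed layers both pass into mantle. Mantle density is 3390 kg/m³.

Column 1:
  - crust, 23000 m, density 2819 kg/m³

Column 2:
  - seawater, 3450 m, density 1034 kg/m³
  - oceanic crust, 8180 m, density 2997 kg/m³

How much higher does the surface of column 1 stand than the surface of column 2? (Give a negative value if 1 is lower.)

528 m

For any compensation level in the mantle, the mantle terms cancel and isostasy reduces to e = (Σt_1 − Σt_2) − (Σ(ρt)_1 − Σ(ρt)_2) / ρ_m.
Σt_1 = 23000 m; Σt_2 = 11630 m; Σ(ρt)_1 = 64837000; Σ(ρt)_2 = 28082760 (in m·kg/m³).
e = (23000 − 11630) − (64837000 − 28082760) / 3390 = 528 m.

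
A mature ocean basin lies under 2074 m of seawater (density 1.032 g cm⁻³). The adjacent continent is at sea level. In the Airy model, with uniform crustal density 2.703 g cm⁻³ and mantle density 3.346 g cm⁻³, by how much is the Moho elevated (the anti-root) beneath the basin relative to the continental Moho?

5390 m

For local isostatic compensation: replacing crust with seawater at the top is compensated by replacing crust with mantle at the base: d (ρ_c − ρ_w) = a (ρ_m − ρ_c).
a = d (ρ_c − ρ_w)/(ρ_m − ρ_c) = 2074 m × 1.671/0.643 = 5390 m.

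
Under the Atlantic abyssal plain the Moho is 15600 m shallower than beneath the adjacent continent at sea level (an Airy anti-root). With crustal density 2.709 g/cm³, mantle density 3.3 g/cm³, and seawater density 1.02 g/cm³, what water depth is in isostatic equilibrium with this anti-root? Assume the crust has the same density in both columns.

Replacing a thickness d of crust by seawater at the top must be balanced by replacing crust with mantle at the base: d (ρ_c − ρ_w) = a (ρ_m − ρ_c).
d = a (ρ_m − ρ_c)/(ρ_c − ρ_w) = 15600 m × 0.591/1.689 = 5460 m.

5460 m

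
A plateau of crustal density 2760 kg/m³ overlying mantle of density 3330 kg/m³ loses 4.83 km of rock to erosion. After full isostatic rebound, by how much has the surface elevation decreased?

0.827 km

Rebound u = e ρ_c/ρ_m = 4.83 km × 2760/3330 = 4.003 km.
Net surface drop = e − u = 4.83 km − 4.003 km = e (ρ_m − ρ_c)/ρ_m = 0.827 km.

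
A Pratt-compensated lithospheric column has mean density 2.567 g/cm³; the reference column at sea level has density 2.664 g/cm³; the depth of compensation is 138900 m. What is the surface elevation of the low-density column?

5250 m

ρ_ref D = ρ (D + h) → h = D (ρ_ref − ρ)/ρ.
h = 138900 m × (2.664 − 2.567)/2.567 = 5250 m.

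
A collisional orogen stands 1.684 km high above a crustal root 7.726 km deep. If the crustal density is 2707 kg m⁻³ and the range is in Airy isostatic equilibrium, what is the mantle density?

Airy balance: ρ_c h = (ρ_m − ρ_c) r → ρ_m = ρ_c (1 + h/r).
ρ_m = 2707 × (1 + 1.684 km/7.726 km) = 3300 kg m⁻³.

3300 kg m⁻³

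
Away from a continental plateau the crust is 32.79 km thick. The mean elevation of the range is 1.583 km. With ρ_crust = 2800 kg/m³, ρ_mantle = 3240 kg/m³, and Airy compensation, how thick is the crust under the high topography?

44.4 km

Root depth r = h ρ_c / (ρ_m − ρ_c) = 1.583 km × 2800 / 440 = 10.07 km.
Total thickness = T + h + r = 32.79 km + 1.583 km + 10.07 km = 44.4 km.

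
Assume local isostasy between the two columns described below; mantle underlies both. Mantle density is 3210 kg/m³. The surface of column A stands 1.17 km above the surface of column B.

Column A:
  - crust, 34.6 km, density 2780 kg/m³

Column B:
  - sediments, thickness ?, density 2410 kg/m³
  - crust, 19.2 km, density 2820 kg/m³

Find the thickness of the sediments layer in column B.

Take the compensation level at the base of the deeper column (depth z_c below the surface of column A) and equate Σ ρ_i t_i down to z_c; mantle fills any gap and the z_c terms cancel.
Column A: 34.6×2780 + (z_c − 34.6)×3210
Column B: 1.17×0 + x×2410 + 19.2×2820 + (z_c − 1.17 − 19.2 − x)×3210
The z_c×3210 term appears on both sides and cancels. Collect the known terms of each column as K = Σ(ρt)_known − 3210 × (depth of known layers): K_A = 96188 − 3210×34.6 = −14878; K_B = 54144 − 3210×(1.17 + 19.2) = −11243.7.
Balance: K_A = K_B − x×(3210 − 2410), so x = (K_B − K_A)/(3210 − 2410) = 3634.3/800 = 4.54 km.

4.54 km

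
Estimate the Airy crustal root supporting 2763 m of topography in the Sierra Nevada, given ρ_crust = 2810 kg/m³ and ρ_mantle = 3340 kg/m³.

Equating mass per unit area of the two columns: the weight of the topography is balanced by the buoyancy of the root, ρ_c h = (ρ_m − ρ_c) r.
r = h · ρ_c / (ρ_m − ρ_c) = 2763 m × 2810 / (3340 − 2810) = 14600 m.

14600 m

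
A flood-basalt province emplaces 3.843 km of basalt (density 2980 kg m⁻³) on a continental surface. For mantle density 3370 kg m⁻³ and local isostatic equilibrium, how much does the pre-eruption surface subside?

3.4 km

Subaerial loading: s = t ρ_load / ρ_m.
s = 3.843 km × 2980/3370 = 3.4 km.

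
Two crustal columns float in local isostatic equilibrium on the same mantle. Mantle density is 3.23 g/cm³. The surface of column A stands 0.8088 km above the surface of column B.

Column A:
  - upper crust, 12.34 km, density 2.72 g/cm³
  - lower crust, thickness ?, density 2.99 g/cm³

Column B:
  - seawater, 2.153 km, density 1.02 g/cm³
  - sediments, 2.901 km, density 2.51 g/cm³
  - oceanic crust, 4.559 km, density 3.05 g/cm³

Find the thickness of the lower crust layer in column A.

16.6 km

Take the compensation level at the base of the deeper column (depth z_c below the surface of column A) and equate Σ ρ_i t_i down to z_c; mantle fills any gap and the z_c terms cancel.
Column A: 12.34×2.72 + x×2.99 + (z_c − 12.34 − x)×3.23
Column B: 0.8088×0 + 2.153×1.02 + 2.901×2.51 + 4.559×3.05 + (z_c − 0.8088 − 9.613)×3.23
The z_c×3.23 term appears on both sides and cancels. Collect the known terms of each column as K = Σ(ρt)_known − 3.23 × (depth of known layers): K_A = 33.5648 − 3.23×12.34 = −6.2934; K_B = 23.38252 − 3.23×(0.8088 + 9.613) = −10.279894.
Balance: K_A − x×(3.23 − 2.99) = K_B, so x = (K_A − K_B)/(3.23 − 2.99) = 3.98649/0.24 = 16.6 km.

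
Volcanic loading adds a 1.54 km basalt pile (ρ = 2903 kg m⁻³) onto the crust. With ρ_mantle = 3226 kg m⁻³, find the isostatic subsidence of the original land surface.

1.39 km

Subaerial loading: s = t ρ_load / ρ_m.
s = 1.54 km × 2903/3226 = 1.39 km.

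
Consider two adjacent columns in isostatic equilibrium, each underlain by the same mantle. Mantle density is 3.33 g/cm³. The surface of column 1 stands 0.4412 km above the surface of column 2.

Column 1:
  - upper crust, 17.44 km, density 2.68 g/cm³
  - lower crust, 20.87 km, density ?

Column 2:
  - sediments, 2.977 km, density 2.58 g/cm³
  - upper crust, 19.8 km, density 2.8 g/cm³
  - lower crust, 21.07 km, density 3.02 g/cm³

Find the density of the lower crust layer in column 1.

2.88 g/cm³

Take the compensation level at the base of the deeper column (depth z_c below the surface of column 1) and equate Σ ρ_i t_i down to z_c; mantle fills any gap and the z_c terms cancel.
Column 1: 17.44×2.68 + 20.87×ρ + (z_c − 38.31)×3.33
Column 2: 0.4412×0 + 2.977×2.58 + 19.8×2.8 + 21.07×3.02 + (z_c − 0.4412 − 43.847)×3.33
The z_c×3.33 term appears on both sides and cancels. Collect the known terms of each column as K = Σ(ρt)_known − 3.33 × (depth of known layers): K_1 = 46.7392 − 3.33×38.31 = −80.8331; K_2 = 126.75206 − 3.33×(0.4412 + 43.847) = −20.727646.
Balance: K_1 + 20.87×ρ = K_2, so ρ = (K_2 − K_1)/20.87 = 60.1055/20.87 = 2.88 g/cm³.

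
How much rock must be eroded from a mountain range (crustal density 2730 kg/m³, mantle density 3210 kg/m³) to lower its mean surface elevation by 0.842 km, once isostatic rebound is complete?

Net drop Δ = e − u = e − e ρ_c/ρ_m = e (ρ_m − ρ_c)/ρ_m.
e = Δ ρ_m/(ρ_m − ρ_c) = 0.842 km × 3210/480 = 5.63 km.

5.63 km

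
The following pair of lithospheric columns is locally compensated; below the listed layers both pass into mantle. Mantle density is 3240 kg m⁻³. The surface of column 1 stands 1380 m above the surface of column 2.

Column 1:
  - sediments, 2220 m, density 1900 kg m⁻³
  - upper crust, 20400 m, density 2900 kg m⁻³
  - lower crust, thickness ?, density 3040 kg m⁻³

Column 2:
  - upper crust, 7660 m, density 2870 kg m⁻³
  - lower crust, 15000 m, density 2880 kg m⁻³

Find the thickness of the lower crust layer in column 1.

14000 m

Take the compensation level at the base of the deeper column (depth z_c below the surface of column 1) and equate Σ ρ_i t_i down to z_c; mantle fills any gap and the z_c terms cancel.
Column 1: 2220×1900 + 20400×2900 + x×3040 + (z_c − 22620 − x)×3240
Column 2: 1380×0 + 7660×2870 + 15000×2880 + (z_c − 1380 − 22660)×3240
The z_c×3240 term appears on both sides and cancels. Collect the known terms of each column as K = Σ(ρt)_known − 3240 × (depth of known layers): K_1 = 63378000 − 3240×22620 = −9910800; K_2 = 65184200 − 3240×(1380 + 22660) = −12705400.
Balance: K_1 − x×(3240 − 3040) = K_2, so x = (K_1 − K_2)/(3240 − 3040) = 2794600/200 = 14000 m.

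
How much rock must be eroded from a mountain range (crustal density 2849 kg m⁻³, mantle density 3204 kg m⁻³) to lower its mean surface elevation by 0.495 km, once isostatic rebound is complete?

Net drop Δ = e − u = e − e ρ_c/ρ_m = e (ρ_m − ρ_c)/ρ_m.
e = Δ ρ_m/(ρ_m − ρ_c) = 0.495 km × 3204/355 = 4.47 km.

4.47 km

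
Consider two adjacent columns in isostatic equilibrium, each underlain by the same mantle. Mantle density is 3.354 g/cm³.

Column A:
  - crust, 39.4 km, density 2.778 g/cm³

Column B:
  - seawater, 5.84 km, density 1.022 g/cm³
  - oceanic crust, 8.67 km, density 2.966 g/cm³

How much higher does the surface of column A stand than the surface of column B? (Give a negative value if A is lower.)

1.7 km

For any compensation level in the mantle, the mantle terms cancel and isostasy reduces to e = (Σt_A − Σt_B) − (Σ(ρt)_A − Σ(ρt)_B) / ρ_m.
Σt_A = 39.4 km; Σt_B = 14.51 km; Σ(ρt)_A = 109.4532; Σ(ρt)_B = 31.6837 (in km·g/cm³).
e = (39.4 − 14.51) − (109.4532 − 31.6837) / 3.354 = 1.7 km.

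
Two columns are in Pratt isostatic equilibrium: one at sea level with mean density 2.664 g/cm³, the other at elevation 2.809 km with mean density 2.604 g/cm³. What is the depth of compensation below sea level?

122 km

ρ_ref D = ρ (D + h) → D (ρ_ref − ρ) = ρ h.
D = ρ h/(ρ_ref − ρ) = 2.604 × 2.809 km/(2.664 − 2.604) = 122 km.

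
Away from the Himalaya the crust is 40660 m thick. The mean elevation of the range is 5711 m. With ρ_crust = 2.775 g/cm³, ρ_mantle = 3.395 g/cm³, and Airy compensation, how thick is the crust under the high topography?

Root depth r = h ρ_c / (ρ_m − ρ_c) = 5711 m × 2.775 / 0.62 = 25560 m.
Total thickness = T + h + r = 40660 m + 5711 m + 25560 m = 71900 m.

71900 m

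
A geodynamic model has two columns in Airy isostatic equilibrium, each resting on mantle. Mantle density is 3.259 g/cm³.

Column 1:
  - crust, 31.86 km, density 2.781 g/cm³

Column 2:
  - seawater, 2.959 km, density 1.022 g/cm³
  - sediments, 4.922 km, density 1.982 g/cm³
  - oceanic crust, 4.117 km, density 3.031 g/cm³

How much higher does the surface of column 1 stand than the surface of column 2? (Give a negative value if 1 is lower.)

0.425 km

For any compensation level in the mantle, the mantle terms cancel and isostasy reduces to e = (Σt_1 − Σt_2) − (Σ(ρt)_1 − Σ(ρt)_2) / ρ_m.
Σt_1 = 31.86 km; Σt_2 = 11.998 km; Σ(ρt)_1 = 88.60266; Σ(ρt)_2 = 25.258129 (in km·g/cm³).
e = (31.86 − 11.998) − (88.60266 − 25.258129) / 3.259 = 0.425 km.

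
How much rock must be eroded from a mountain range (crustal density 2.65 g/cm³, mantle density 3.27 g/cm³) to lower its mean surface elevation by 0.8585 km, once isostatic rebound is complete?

4.53 km

Net drop Δ = e − u = e − e ρ_c/ρ_m = e (ρ_m − ρ_c)/ρ_m.
e = Δ ρ_m/(ρ_m − ρ_c) = 0.8585 km × 3.27/0.62 = 4.53 km.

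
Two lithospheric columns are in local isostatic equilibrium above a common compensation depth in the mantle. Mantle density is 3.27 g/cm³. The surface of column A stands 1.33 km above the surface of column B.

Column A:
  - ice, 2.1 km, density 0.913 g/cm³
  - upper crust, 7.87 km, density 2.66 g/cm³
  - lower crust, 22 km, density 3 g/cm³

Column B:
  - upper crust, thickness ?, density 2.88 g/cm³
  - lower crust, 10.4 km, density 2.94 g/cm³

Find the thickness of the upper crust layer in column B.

20.3 km

Take the compensation level at the base of the deeper column (depth z_c below the surface of column A) and equate Σ ρ_i t_i down to z_c; mantle fills any gap and the z_c terms cancel.
Column A: 2.1×0.913 + 7.87×2.66 + 22×3 + (z_c − 31.97)×3.27
Column B: 1.33×0 + x×2.88 + 10.4×2.94 + (z_c − 1.33 − 10.4 − x)×3.27
The z_c×3.27 term appears on both sides and cancels. Collect the known terms of each column as K = Σ(ρt)_known − 3.27 × (depth of known layers): K_A = 88.8515 − 3.27×31.97 = −15.6904; K_B = 30.576 − 3.27×(1.33 + 10.4) = −7.7811.
Balance: K_A = K_B − x×(3.27 − 2.88), so x = (K_B − K_A)/(3.27 − 2.88) = 7.9093/0.39 = 20.3 km.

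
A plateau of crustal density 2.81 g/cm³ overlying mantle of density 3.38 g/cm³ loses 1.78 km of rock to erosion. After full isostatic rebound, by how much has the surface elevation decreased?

0.3 km

Rebound u = e ρ_c/ρ_m = 1.78 km × 2.81/3.38 = 1.48 km.
Net surface drop = e − u = 1.78 km − 1.48 km = e (ρ_m − ρ_c)/ρ_m = 0.3 km.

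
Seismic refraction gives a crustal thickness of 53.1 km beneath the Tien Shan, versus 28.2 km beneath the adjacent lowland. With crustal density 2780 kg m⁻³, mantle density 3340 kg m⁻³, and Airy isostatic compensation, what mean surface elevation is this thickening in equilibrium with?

Excess crust Δ = 53.1 km − 28.2 km = 24.9 km, split between elevation h and root r with h + r = Δ.
Airy balance ρ_c h = (ρ_m − ρ_c) r gives r = h ρ_c/(ρ_m − ρ_c), so h (1 + ρ_c/(ρ_m − ρ_c)) = Δ, i.e. h = Δ (ρ_m − ρ_c)/ρ_m.
h = 24.9 km × 560/3340 = 4.17 km.

4.17 km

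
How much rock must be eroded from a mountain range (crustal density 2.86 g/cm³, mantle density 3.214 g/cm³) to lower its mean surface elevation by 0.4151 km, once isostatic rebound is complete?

3.77 km

Net drop Δ = e − u = e − e ρ_c/ρ_m = e (ρ_m − ρ_c)/ρ_m.
e = Δ ρ_m/(ρ_m − ρ_c) = 0.4151 km × 3.214/0.354 = 3.77 km.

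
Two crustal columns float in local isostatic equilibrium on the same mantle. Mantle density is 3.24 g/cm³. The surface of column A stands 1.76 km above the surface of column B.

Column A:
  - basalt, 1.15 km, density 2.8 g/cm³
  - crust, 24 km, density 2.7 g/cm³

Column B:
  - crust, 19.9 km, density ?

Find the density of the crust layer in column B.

Take the compensation level at the base of the deeper column (depth z_c below the surface of column A) and equate Σ ρ_i t_i down to z_c; mantle fills any gap and the z_c terms cancel.
Column A: 1.15×2.8 + 24×2.7 + (z_c − 25.15)×3.24
Column B: 1.76×0 + 19.9×ρ + (z_c − 1.76 − 19.9)×3.24
The z_c×3.24 term appears on both sides and cancels. Collect the known terms of each column as K = Σ(ρt)_known − 3.24 × (depth of known layers): K_A = 68.02 − 3.24×25.15 = −13.466; K_B = 0 − 3.24×(1.76 + 19.9) = −70.1784.
Balance: K_A = K_B + 19.9×ρ, so ρ = (K_A − K_B)/19.9 = 56.7124/19.9 = 2.85 g/cm³.

2.85 g/cm³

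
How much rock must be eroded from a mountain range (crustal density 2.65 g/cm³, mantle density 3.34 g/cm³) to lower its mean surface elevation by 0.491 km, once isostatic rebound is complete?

2.38 km

Net drop Δ = e − u = e − e ρ_c/ρ_m = e (ρ_m − ρ_c)/ρ_m.
e = Δ ρ_m/(ρ_m − ρ_c) = 0.491 km × 3.34/0.69 = 2.38 km.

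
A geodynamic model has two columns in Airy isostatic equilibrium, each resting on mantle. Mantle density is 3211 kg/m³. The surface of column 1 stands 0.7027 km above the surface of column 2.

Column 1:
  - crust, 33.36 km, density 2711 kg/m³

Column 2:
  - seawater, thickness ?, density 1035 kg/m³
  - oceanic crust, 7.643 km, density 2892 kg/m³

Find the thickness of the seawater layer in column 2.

5.51 km

Take the compensation level at the base of the deeper column (depth z_c below the surface of column 1) and equate Σ ρ_i t_i down to z_c; mantle fills any gap and the z_c terms cancel.
Column 1: 33.36×2711 + (z_c − 33.36)×3211
Column 2: 0.7027×0 + x×1035 + 7.643×2892 + (z_c − 0.7027 − 7.643 − x)×3211
The z_c×3211 term appears on both sides and cancels. Collect the known terms of each column as K = Σ(ρt)_known − 3211 × (depth of known layers): K_1 = 90438.96 − 3211×33.36 = −16680; K_2 = 22103.556 − 3211×(0.7027 + 7.643) = −4694.4867.
Balance: K_1 = K_2 − x×(3211 − 1035), so x = (K_2 − K_1)/(3211 − 1035) = 11985.5/2176 = 5.51 km.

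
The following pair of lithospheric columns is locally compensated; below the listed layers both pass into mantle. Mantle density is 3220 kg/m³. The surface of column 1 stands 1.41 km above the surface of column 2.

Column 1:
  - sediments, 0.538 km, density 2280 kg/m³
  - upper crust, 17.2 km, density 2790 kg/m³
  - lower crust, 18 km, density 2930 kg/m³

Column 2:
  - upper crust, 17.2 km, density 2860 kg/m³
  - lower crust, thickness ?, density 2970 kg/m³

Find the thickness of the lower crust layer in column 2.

9.56 km

Take the compensation level at the base of the deeper column (depth z_c below the surface of column 1) and equate Σ ρ_i t_i down to z_c; mantle fills any gap and the z_c terms cancel.
Column 1: 0.538×2280 + 17.2×2790 + 18×2930 + (z_c − 35.738)×3220
Column 2: 1.41×0 + 17.2×2860 + x×2970 + (z_c − 1.41 − 17.2 − x)×3220
The z_c×3220 term appears on both sides and cancels. Collect the known terms of each column as K = Σ(ρt)_known − 3220 × (depth of known layers): K_1 = 101954.64 − 3220×35.738 = −13121.72; K_2 = 49192 − 3220×(1.41 + 17.2) = −10732.2.
Balance: K_1 = K_2 − x×(3220 − 2970), so x = (K_2 − K_1)/(3220 − 2970) = 2389.52/250 = 9.56 km.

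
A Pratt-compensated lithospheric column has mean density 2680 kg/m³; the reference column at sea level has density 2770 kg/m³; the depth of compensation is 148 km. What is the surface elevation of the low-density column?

ρ_ref D = ρ (D + h) → h = D (ρ_ref − ρ)/ρ.
h = 148 km × (2770 − 2680)/2680 = 4.97 km.

4.97 km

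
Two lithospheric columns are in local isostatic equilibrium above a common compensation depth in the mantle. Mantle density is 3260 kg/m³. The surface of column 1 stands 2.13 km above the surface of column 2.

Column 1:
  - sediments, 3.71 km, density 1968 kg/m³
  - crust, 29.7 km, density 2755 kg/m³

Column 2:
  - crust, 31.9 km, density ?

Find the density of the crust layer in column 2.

Take the compensation level at the base of the deeper column (depth z_c below the surface of column 1) and equate Σ ρ_i t_i down to z_c; mantle fills any gap and the z_c terms cancel.
Column 1: 3.71×1968 + 29.7×2755 + (z_c − 33.41)×3260
Column 2: 2.13×0 + 31.9×ρ + (z_c − 2.13 − 31.9)×3260
The z_c×3260 term appears on both sides and cancels. Collect the known terms of each column as K = Σ(ρt)_known − 3260 × (depth of known layers): K_1 = 89124.78 − 3260×33.41 = −19791.82; K_2 = 0 − 3260×(2.13 + 31.9) = −110937.8.
Balance: K_1 = K_2 + 31.9×ρ, so ρ = (K_1 − K_2)/31.9 = 91146/31.9 = 2860 kg/m³.

2860 kg/m³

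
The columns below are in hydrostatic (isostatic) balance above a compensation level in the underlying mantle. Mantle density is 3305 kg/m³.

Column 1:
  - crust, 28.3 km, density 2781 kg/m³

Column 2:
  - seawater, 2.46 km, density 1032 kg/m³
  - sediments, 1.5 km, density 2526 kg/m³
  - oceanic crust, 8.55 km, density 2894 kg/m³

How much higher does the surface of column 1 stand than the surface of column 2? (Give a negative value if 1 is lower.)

For any compensation level in the mantle, the mantle terms cancel and isostasy reduces to e = (Σt_1 − Σt_2) − (Σ(ρt)_1 − Σ(ρt)_2) / ρ_m.
Σt_1 = 28.3 km; Σt_2 = 12.51 km; Σ(ρt)_1 = 78702.3; Σ(ρt)_2 = 31071.42 (in km·kg/m³).
e = (28.3 − 12.51) − (78702.3 − 31071.42) / 3305 = 1.38 km.

1.38 km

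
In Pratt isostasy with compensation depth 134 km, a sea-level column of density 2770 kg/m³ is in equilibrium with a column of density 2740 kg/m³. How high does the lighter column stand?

1.47 km

ρ_ref D = ρ (D + h) → h = D (ρ_ref − ρ)/ρ.
h = 134 km × (2770 − 2740)/2740 = 1.47 km.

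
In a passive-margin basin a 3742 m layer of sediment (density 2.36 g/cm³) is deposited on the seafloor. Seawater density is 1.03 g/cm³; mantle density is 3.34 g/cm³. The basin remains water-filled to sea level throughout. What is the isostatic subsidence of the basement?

2150 m

Submarine loading: the sediment displaces seawater, and the subsidence is in turn flooded, so s (ρ_m − ρ_w) = t (ρ_sed − ρ_w).
s = 3742 m × (2.36 − 1.03) / (3.34 − 1.03) = 2150 m.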